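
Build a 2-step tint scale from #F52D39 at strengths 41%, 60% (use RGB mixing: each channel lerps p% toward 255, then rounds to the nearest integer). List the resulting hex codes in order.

#F9838A, #FBABB0

#F52D39 is rgb(245, 45, 57).
41%: (245 + 4.1 = 249.1→249, 45 + 86.1 = 131.1→131, 57 + 81.18 = 138.18→138) → #F9838A
60%: (245 + 6 = 251→251, 45 + 126 = 171→171, 57 + 118.8 = 175.8→176) → #FBABB0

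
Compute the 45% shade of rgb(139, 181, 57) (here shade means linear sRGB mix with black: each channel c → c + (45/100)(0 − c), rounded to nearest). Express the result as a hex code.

#4c641f

A 45% shade moves each channel 45% toward 0:
  R: 139 − 62.55 = 76.45 → 76
  G: 181 − 81.45 = 99.55 → 100
  B: 57 + 0.45×(0−57) = 57 − 25.65 = 31.35 → 31
rgb(76, 100, 31) = #4c641f.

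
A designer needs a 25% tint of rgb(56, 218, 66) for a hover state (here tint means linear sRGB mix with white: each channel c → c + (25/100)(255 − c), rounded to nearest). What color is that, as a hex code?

#6AE371

Per channel, c → c + 0.25(255 − c):
  R: 56 + 0.25×(255−56) = 56 + 49.75 = 105.75 → 106
  G: 218 + 9.25 = 227.25 → 227
  B: 66 + 47.25 = 113.25 → 113
rgb(106, 227, 113) = #6AE371.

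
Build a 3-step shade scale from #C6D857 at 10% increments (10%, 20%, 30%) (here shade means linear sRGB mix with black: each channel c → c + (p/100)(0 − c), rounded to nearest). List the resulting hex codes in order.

#B2C24E, #9EAD46, #8B973D

#C6D857 is rgb(198, 216, 87).
10%: (198 − 19.8 = 178.2→178, 216 − 21.6 = 194.4→194, 87 − 8.7 = 78.3→78) → #B2C24E
20%: (198 − 39.6 = 158.4→158, 216 − 43.2 = 172.8→173, 87 − 17.4 = 69.6→70) → #9EAD46
30%: (198 − 59.4 = 138.6→139, 216 − 64.8 = 151.2→151, 87 − 26.1 = 60.9→61) → #8B973D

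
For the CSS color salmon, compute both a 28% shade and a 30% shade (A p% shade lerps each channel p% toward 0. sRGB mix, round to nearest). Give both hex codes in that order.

#b45c52, #af5a50

CSS salmon is rgb(250, 128, 114).
28% shade:
  R: 250 + 0.28×(0−250) = 250 − 70 = 180 → 180
  G: 128 + 0.28×(0−128) = 128 − 35.84 = 92.16 → 92
  B: 114 + 0.28×(0−114) = 114 − 31.92 = 82.08 → 82
  → #b45c52
30% shade:
  R: 250 − 75 = 175 → 175
  G: 128 + 0.3×(0−128) = 128 − 38.4 = 89.6 → 90
  B: 114 − 34.2 = 79.8 → 80
  → #af5a50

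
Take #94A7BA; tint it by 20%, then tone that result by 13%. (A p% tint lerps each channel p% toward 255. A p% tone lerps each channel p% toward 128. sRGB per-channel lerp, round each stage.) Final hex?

#A4B2BF

#94A7BA is rgb(148, 167, 186).
Per channel, c → c + 0.2(255 − c):
  R: 148 + 0.2×(255−148) = 148 + 21.4 = 169.4 → 169
  G: 167 + 0.2×(255−167) = 167 + 17.6 = 184.6 → 185
  B: 186 + 0.2×(255−186) = 186 + 13.8 = 199.8 → 200
After the tint: rgb(169, 185, 200) = #A9B9C8.
A 13% tone moves each channel 13% toward 128:
  R: 169 − 5.33 = 163.67 → 164
  G: 185 + 0.13×(128−185) = 185 − 7.41 = 177.59 → 178
  B: 200 + 0.13×(128−200) = 200 − 9.36 = 190.64 → 191
rgb(164, 178, 191) = #A4B2BF.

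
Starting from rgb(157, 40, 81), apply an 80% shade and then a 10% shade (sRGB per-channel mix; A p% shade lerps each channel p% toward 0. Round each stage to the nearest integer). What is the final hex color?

#1C070E

An 80% shade moves each channel 80% toward 0:
  R: 157 − 125.6 = 31.4 → 31
  G: 40 − 32 = 8 → 8
  B: 81 − 64.8 = 16.2 → 16
After the shade: rgb(31, 8, 16) = #1F0810.
Per channel, c → c + 0.1(0 − c):
  R: 31 − 3.1 = 27.9 → 28
  G: 8 − 0.8 = 7.2 → 7
  B: 16 + 0.1×(0−16) = 16 − 1.6 = 14.4 → 14
rgb(28, 7, 14) = #1C070E.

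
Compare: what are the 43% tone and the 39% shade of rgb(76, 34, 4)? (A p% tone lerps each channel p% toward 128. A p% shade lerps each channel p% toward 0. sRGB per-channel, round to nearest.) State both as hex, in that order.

43% tone:
  R: 76 + 0.43×(128−76) = 76 + 22.36 = 98.36 → 98
  G: 34 + 0.43×(128−34) = 34 + 40.42 = 74.42 → 74
  B: 4 + 53.32 = 57.32 → 57
  → #624A39
39% shade:
  R: 76 + 0.39×(0−76) = 76 − 29.64 = 46.36 → 46
  G: 34 + 0.39×(0−34) = 34 − 13.26 = 20.74 → 21
  B: 4 − 1.56 = 2.44 → 2
  → #2E1502

#624A39, #2E1502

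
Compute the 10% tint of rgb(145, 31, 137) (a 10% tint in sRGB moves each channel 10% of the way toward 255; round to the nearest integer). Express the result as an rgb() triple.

rgb(156, 53, 149)

Lerp each channel 10% toward 255:
  R: 145 + 11 = 156 → 156
  G: 31 + 22.4 = 53.4 → 53
  B: 137 + 0.1×(255−137) = 137 + 11.8 = 148.8 → 149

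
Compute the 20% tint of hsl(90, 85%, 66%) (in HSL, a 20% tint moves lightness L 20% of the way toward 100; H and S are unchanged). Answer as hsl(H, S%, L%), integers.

L moves 20% from 66 toward 100: 66 + 6.8 = 72.8 → 73.
H and S are unchanged.

hsl(90, 85%, 73%)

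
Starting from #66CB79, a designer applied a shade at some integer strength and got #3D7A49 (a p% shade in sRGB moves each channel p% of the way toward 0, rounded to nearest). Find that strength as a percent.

#66CB79 is rgb(102, 203, 121); #3D7A49 is rgb(61, 122, 73).
On the G channel (widest range): 122 ≈ 203 + (p/100)(0 − 203), so p ≈ 100×(122 − 203)/(0 − 203) = -8100/-203 = 39.90.
p = 40 reproduces all three channels after rounding.

40%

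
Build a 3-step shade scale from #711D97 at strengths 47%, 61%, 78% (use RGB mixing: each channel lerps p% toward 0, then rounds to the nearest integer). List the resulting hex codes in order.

#3C0F50, #2C0B3B, #190621

#711D97 is rgb(113, 29, 151).
47%: (113 − 53.11 = 59.89→60, 29 − 13.63 = 15.37→15, 151 − 70.97 = 80.03→80) → #3C0F50
61%: (113 − 68.93 = 44.07→44, 29 − 17.69 = 11.31→11, 151 − 92.11 = 58.89→59) → #2C0B3B
78%: (113 − 88.14 = 24.86→25, 29 − 22.62 = 6.38→6, 151 − 117.78 = 33.22→33) → #190621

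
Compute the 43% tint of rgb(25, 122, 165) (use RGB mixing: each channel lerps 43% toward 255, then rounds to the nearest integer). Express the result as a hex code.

A 43% tint moves each channel 43% toward 255:
  R: 25 + 98.9 = 123.9 → 124
  G: 122 + 57.19 = 179.19 → 179
  B: 165 + 38.7 = 203.7 → 204
rgb(124, 179, 204) = #7CB3CC.

#7CB3CC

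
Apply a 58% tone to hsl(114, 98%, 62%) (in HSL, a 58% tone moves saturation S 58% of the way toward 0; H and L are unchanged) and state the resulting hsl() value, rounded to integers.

S moves 58% from 98 toward 0: 98 − 56.84 = 41.16 → 41.
H and L are unchanged.

hsl(114, 41%, 62%)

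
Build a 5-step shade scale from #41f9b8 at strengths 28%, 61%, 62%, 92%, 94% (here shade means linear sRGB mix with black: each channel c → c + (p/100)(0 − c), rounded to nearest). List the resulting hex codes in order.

#2fb384, #196148, #195f46, #05140f, #040f0b

#41f9b8 is rgb(65, 249, 184).
28%: (65 − 18.2 = 46.8→47, 249 − 69.72 = 179.28→179, 184 − 51.52 = 132.48→132) → #2fb384
61%: (65 − 39.65 = 25.35→25, 249 − 151.89 = 97.11→97, 184 − 112.24 = 71.76→72) → #196148
62%: (65 − 40.3 = 24.7→25, 249 − 154.38 = 94.62→95, 184 − 114.08 = 69.92→70) → #195f46
92%: (65 − 59.8 = 5.2→5, 249 − 229.08 = 19.92→20, 184 − 169.28 = 14.72→15) → #05140f
94%: (65 − 61.1 = 3.9→4, 249 − 234.06 = 14.94→15, 184 − 172.96 = 11.04→11) → #040f0b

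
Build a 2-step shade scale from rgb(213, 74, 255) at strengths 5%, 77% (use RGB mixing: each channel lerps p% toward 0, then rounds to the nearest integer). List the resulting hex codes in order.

5%: (213 − 10.65 = 202.35→202, 74 − 3.7 = 70.3→70, 255 − 12.75 = 242.25→242) → #ca46f2
77%: (213 − 164.01 = 48.99→49, 74 − 56.98 = 17.02→17, 255 − 196.35 = 58.65→59) → #31113b

#ca46f2, #31113b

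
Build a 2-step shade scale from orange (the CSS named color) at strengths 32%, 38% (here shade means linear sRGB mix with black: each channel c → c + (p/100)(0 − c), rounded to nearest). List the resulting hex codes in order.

#ad7000, #9e6600

CSS orange is rgb(255, 165, 0).
32%: (255 − 81.6 = 173.4→173, 165 − 52.8 = 112.2→112, 0→0) → #ad7000
38%: (255 − 96.9 = 158.1→158, 165 − 62.7 = 102.3→102, 0→0) → #9e6600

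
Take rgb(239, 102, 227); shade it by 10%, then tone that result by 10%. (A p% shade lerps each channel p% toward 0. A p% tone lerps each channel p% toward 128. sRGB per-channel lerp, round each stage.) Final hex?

#CE60C4

Per channel, c → c + 0.1(0 − c):
  R: 239 + 0.1×(0−239) = 239 − 23.9 = 215.1 → 215
  G: 102 + 0.1×(0−102) = 102 − 10.2 = 91.8 → 92
  B: 227 + 0.1×(0−227) = 227 − 22.7 = 204.3 → 204
After the shade: rgb(215, 92, 204) = #D75CCC.
A 10% tone moves each channel 10% toward 128:
  R: 215 + 0.1×(128−215) = 215 − 8.7 = 206.3 → 206
  G: 92 + 0.1×(128−92) = 92 + 3.6 = 95.6 → 96
  B: 204 + 0.1×(128−204) = 204 − 7.6 = 196.4 → 196
rgb(206, 96, 196) = #CE60C4.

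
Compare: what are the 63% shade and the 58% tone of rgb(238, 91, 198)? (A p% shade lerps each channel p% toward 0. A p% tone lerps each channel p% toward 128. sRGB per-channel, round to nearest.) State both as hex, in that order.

63% shade:
  R: 238 + 0.63×(0−238) = 238 − 149.94 = 88.06 → 88
  G: 91 − 57.33 = 33.67 → 34
  B: 198 + 0.63×(0−198) = 198 − 124.74 = 73.26 → 73
  → #582249
58% tone:
  R: 238 − 63.8 = 174.2 → 174
  G: 91 + 21.46 = 112.46 → 112
  B: 198 + 0.58×(128−198) = 198 − 40.6 = 157.4 → 157
  → #AE709D

#582249, #AE709D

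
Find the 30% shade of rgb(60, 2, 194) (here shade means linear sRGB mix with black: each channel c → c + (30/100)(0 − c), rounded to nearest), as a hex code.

A 30% shade moves each channel 30% toward 0:
  R: 60 − 18 = 42 → 42
  G: 2 + 0.3×(0−2) = 2 − 0.6 = 1.4 → 1
  B: 194 + 0.3×(0−194) = 194 − 58.2 = 135.8 → 136
rgb(42, 1, 136) = #2a0188.

#2a0188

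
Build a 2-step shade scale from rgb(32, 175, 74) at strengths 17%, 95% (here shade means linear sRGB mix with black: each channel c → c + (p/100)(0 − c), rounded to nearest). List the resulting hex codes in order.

#1b913d, #020904

17%: (32 − 5.44 = 26.56→27, 175 − 29.75 = 145.25→145, 74 − 12.58 = 61.42→61) → #1b913d
95%: (32 − 30.4 = 1.6→2, 175 − 166.25 = 8.75→9, 74 − 70.3 = 3.7→4) → #020904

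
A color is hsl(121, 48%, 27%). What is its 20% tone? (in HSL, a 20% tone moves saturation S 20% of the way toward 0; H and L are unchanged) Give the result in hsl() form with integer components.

hsl(121, 38%, 27%)

S moves 20% from 48 toward 0: 48 − 9.6 = 38.4 → 38.
H and L are unchanged.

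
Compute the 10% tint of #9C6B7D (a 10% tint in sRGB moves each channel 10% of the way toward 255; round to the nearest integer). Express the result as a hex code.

#9C6B7D is rgb(156, 107, 125).
Per channel, c → c + 0.1(255 − c):
  R: 156 + 0.1×(255−156) = 156 + 9.9 = 165.9 → 166
  G: 107 + 0.1×(255−107) = 107 + 14.8 = 121.8 → 122
  B: 125 + 0.1×(255−125) = 125 + 13 = 138 → 138
rgb(166, 122, 138) = #A67A8A.

#A67A8A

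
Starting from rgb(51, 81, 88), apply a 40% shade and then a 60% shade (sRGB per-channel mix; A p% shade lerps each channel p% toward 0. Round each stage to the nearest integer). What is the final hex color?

A 40% shade moves each channel 40% toward 0:
  R: 51 + 0.4×(0−51) = 51 − 20.4 = 30.6 → 31
  G: 81 − 32.4 = 48.6 → 49
  B: 88 + 0.4×(0−88) = 88 − 35.2 = 52.8 → 53
After the shade: rgb(31, 49, 53) = #1f3135.
Per channel, c → c + 0.6(0 − c):
  R: 31 + 0.6×(0−31) = 31 − 18.6 = 12.4 → 12
  G: 49 + 0.6×(0−49) = 49 − 29.4 = 19.6 → 20
  B: 53 + 0.6×(0−53) = 53 − 31.8 = 21.2 → 21
rgb(12, 20, 21) = #0c1415.

#0c1415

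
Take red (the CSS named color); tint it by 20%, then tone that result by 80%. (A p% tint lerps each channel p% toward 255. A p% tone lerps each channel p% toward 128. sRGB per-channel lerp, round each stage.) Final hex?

CSS red is rgb(255, 0, 0).
Lerp each channel 20% toward 255:
  R: 255 + 0.2×(255−255) = 255 + 0 = 255 → 255
  G: 0 + 51 = 51 → 51
  B: 0 + 51 = 51 → 51
After the tint: rgb(255, 51, 51) = #FF3333.
Lerp each channel 80% toward 128:
  R: 255 + 0.8×(128−255) = 255 − 101.6 = 153.4 → 153
  G: 51 + 0.8×(128−51) = 51 + 61.6 = 112.6 → 113
  B: 51 + 0.8×(128−51) = 51 + 61.6 = 112.6 → 113
rgb(153, 113, 113) = #997171.

#997171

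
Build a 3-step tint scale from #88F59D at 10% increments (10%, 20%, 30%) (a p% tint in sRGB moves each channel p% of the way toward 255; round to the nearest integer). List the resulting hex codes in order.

#94F6A7, #A0F7B1, #ACF8BA

#88F59D is rgb(136, 245, 157).
10%: (136 + 11.9 = 147.9→148, 245 + 1 = 246→246, 157 + 9.8 = 166.8→167) → #94F6A7
20%: (136 + 23.8 = 159.8→160, 245 + 2 = 247→247, 157 + 19.6 = 176.6→177) → #A0F7B1
30%: (136 + 35.7 = 171.7→172, 245 + 3 = 248→248, 157 + 29.4 = 186.4→186) → #ACF8BA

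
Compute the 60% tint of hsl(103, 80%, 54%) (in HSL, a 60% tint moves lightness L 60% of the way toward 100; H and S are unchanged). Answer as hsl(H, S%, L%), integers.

hsl(103, 80%, 82%)

L moves 60% from 54 toward 100: 54 + 27.6 = 81.6 → 82.
H and S are unchanged.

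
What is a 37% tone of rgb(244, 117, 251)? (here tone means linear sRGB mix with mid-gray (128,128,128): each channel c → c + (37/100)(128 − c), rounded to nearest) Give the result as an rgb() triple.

rgb(201, 121, 205)

Lerp each channel 37% toward 128:
  R: 244 + 0.37×(128−244) = 244 − 42.92 = 201.08 → 201
  G: 117 + 0.37×(128−117) = 117 + 4.07 = 121.07 → 121
  B: 251 − 45.51 = 205.49 → 205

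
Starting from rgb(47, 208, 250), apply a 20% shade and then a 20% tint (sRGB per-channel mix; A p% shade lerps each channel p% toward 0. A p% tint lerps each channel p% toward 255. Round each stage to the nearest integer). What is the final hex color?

#51b8d3

A 20% shade moves each channel 20% toward 0:
  R: 47 − 9.4 = 37.6 → 38
  G: 208 − 41.6 = 166.4 → 166
  B: 250 − 50 = 200 → 200
After the shade: rgb(38, 166, 200) = #26a6c8.
A 20% tint moves each channel 20% toward 255:
  R: 38 + 43.4 = 81.4 → 81
  G: 166 + 17.8 = 183.8 → 184
  B: 200 + 0.2×(255−200) = 200 + 11 = 211 → 211
rgb(81, 184, 211) = #51b8d3.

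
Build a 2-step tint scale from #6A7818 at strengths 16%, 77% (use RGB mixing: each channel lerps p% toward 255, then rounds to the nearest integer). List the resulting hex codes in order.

#828E3D, #DDE0CA

#6A7818 is rgb(106, 120, 24).
16%: (106 + 23.84 = 129.84→130, 120 + 21.6 = 141.6→142, 24 + 36.96 = 60.96→61) → #828E3D
77%: (106 + 114.73 = 220.73→221, 120 + 103.95 = 223.95→224, 24 + 177.87 = 201.87→202) → #DDE0CA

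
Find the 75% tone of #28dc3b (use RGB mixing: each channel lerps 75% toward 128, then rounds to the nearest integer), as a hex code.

#28dc3b is rgb(40, 220, 59).
A 75% tone moves each channel 75% toward 128:
  R: 40 + 66 = 106 → 106
  G: 220 + 0.75×(128−220) = 220 − 69 = 151 → 151
  B: 59 + 0.75×(128−59) = 59 + 51.75 = 110.75 → 111
rgb(106, 151, 111) = #6a976f.

#6a976f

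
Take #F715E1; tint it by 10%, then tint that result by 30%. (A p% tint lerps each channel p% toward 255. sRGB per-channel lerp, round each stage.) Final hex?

#FA6BEC

#F715E1 is rgb(247, 21, 225).
Per channel, c → c + 0.1(255 − c):
  R: 247 + 0.1×(255−247) = 247 + 0.8 = 247.8 → 248
  G: 21 + 23.4 = 44.4 → 44
  B: 225 + 3 = 228 → 228
After the tint: rgb(248, 44, 228) = #F82CE4.
Per channel, c → c + 0.3(255 − c):
  R: 248 + 0.3×(255−248) = 248 + 2.1 = 250.1 → 250
  G: 44 + 63.3 = 107.3 → 107
  B: 228 + 0.3×(255−228) = 228 + 8.1 = 236.1 → 236
rgb(250, 107, 236) = #FA6BEC.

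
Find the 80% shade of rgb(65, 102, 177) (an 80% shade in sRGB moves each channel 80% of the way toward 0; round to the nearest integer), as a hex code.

#0D1423

Per channel, c → c + 0.8(0 − c):
  R: 65 − 52 = 13 → 13
  G: 102 − 81.6 = 20.4 → 20
  B: 177 − 141.6 = 35.4 → 35
rgb(13, 20, 35) = #0D1423.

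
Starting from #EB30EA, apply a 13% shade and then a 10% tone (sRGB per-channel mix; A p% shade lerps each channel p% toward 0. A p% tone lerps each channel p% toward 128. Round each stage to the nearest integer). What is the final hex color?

#C433C4

#EB30EA is rgb(235, 48, 234).
A 13% shade moves each channel 13% toward 0:
  R: 235 + 0.13×(0−235) = 235 − 30.55 = 204.45 → 204
  G: 48 + 0.13×(0−48) = 48 − 6.24 = 41.76 → 42
  B: 234 − 30.42 = 203.58 → 204
After the shade: rgb(204, 42, 204) = #CC2ACC.
Lerp each channel 10% toward 128:
  R: 204 − 7.6 = 196.4 → 196
  G: 42 + 0.1×(128−42) = 42 + 8.6 = 50.6 → 51
  B: 204 − 7.6 = 196.4 → 196
rgb(196, 51, 196) = #C433C4.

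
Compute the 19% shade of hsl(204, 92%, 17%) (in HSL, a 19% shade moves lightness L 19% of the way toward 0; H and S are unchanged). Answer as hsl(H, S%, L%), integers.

hsl(204, 92%, 14%)

L moves 19% from 17 toward 0: 17 − 3.23 = 13.77 → 14.
H and S are unchanged.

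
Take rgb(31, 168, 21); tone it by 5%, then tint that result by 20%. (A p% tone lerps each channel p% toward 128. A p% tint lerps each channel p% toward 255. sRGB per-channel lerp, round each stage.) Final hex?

A 5% tone moves each channel 5% toward 128:
  R: 31 + 0.05×(128−31) = 31 + 4.85 = 35.85 → 36
  G: 168 − 2 = 166 → 166
  B: 21 + 0.05×(128−21) = 21 + 5.35 = 26.35 → 26
After the tone: rgb(36, 166, 26) = #24a61a.
Lerp each channel 20% toward 255:
  R: 36 + 43.8 = 79.8 → 80
  G: 166 + 0.2×(255−166) = 166 + 17.8 = 183.8 → 184
  B: 26 + 0.2×(255−26) = 26 + 45.8 = 71.8 → 72
rgb(80, 184, 72) = #50b848.

#50b848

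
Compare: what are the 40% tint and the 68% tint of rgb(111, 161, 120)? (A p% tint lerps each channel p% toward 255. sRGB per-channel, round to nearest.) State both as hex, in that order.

#A9C7AE, #D1E1D4

40% tint:
  R: 111 + 0.4×(255−111) = 111 + 57.6 = 168.6 → 169
  G: 161 + 0.4×(255−161) = 161 + 37.6 = 198.6 → 199
  B: 120 + 0.4×(255−120) = 120 + 54 = 174 → 174
  → #A9C7AE
68% tint:
  R: 111 + 97.92 = 208.92 → 209
  G: 161 + 63.92 = 224.92 → 225
  B: 120 + 91.8 = 211.8 → 212
  → #D1E1D4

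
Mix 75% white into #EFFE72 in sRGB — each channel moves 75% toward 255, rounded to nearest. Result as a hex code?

#FBFFDC

#EFFE72 is rgb(239, 254, 114).
A 75% tint moves each channel 75% toward 255:
  R: 239 + 0.75×(255−239) = 239 + 12 = 251 → 251
  G: 254 + 0.75×(255−254) = 254 + 0.75 = 254.75 → 255
  B: 114 + 0.75×(255−114) = 114 + 105.75 = 219.75 → 220
rgb(251, 255, 220) = #FBFFDC.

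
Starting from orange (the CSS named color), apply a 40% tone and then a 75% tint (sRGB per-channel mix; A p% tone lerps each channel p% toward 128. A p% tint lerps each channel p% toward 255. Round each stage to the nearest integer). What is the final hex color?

#F2E5CC

CSS orange is rgb(255, 165, 0).
Lerp each channel 40% toward 128:
  R: 255 + 0.4×(128−255) = 255 − 50.8 = 204.2 → 204
  G: 165 + 0.4×(128−165) = 165 − 14.8 = 150.2 → 150
  B: 0 + 51.2 = 51.2 → 51
After the tone: rgb(204, 150, 51) = #CC9633.
Lerp each channel 75% toward 255:
  R: 204 + 38.25 = 242.25 → 242
  G: 150 + 78.75 = 228.75 → 229
  B: 51 + 153 = 204 → 204
rgb(242, 229, 204) = #F2E5CC.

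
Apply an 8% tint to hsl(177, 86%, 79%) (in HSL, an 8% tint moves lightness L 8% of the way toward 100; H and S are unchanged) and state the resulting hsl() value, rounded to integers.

L moves 8% from 79 toward 100: 79 + 1.68 = 80.68 → 81.
H and S are unchanged.

hsl(177, 86%, 81%)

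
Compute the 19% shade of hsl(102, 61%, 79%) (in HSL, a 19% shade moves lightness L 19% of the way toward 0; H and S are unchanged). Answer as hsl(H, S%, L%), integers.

hsl(102, 61%, 64%)

L moves 19% from 79 toward 0: 79 − 15.01 = 63.99 → 64.
H and S are unchanged.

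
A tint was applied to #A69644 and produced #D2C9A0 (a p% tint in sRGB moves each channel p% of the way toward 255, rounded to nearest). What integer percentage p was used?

49%

#A69644 is rgb(166, 150, 68); #D2C9A0 is rgb(210, 201, 160).
On the B channel (widest range): 160 ≈ 68 + (p/100)(255 − 68), so p ≈ 100×(160 − 68)/(255 − 68) = 9200/187 = 49.20.
p = 49 reproduces all three channels after rounding.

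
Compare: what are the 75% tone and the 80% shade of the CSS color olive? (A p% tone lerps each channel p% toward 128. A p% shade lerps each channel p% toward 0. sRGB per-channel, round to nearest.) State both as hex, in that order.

#808060, #1a1a00

CSS olive is rgb(128, 128, 0).
75% tone:
  R: 128 + 0 = 128 → 128
  G: 128 + 0 = 128 → 128
  B: 0 + 0.75×(128−0) = 0 + 96 = 96 → 96
  → #808060
80% shade:
  R: 128 − 102.4 = 25.6 → 26
  G: 128 + 0.8×(0−128) = 128 − 102.4 = 25.6 → 26
  B: 0 + 0.8×(0−0) = 0 + 0 = 0 → 0
  → #1a1a00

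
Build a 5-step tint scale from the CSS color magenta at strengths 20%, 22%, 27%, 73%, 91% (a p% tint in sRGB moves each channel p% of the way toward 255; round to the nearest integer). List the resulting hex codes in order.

#FF33FF, #FF38FF, #FF45FF, #FFBAFF, #FFE8FF

CSS magenta is rgb(255, 0, 255).
20%: (255→255, 0 + 51 = 51→51, 255→255) → #FF33FF
22%: (255→255, 0 + 56.1 = 56.1→56, 255→255) → #FF38FF
27%: (255→255, 0 + 68.85 = 68.85→69, 255→255) → #FF45FF
73%: (255→255, 0 + 186.15 = 186.15→186, 255→255) → #FFBAFF
91%: (255→255, 0 + 232.05 = 232.05→232, 255→255) → #FFE8FF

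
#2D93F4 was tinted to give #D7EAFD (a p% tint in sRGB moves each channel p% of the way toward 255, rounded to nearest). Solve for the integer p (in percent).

#2D93F4 is rgb(45, 147, 244); #D7EAFD is rgb(215, 234, 253).
On the R channel (widest range): 215 ≈ 45 + (p/100)(255 − 45), so p ≈ 100×(215 − 45)/(255 − 45) = 17000/210 = 80.95.
p = 81 reproduces all three channels after rounding.

81%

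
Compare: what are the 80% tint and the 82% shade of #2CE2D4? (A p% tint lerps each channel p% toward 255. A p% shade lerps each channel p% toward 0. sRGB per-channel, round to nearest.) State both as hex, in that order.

#D5F9F6, #082926

#2CE2D4 is rgb(44, 226, 212).
80% tint:
  R: 44 + 168.8 = 212.8 → 213
  G: 226 + 0.8×(255−226) = 226 + 23.2 = 249.2 → 249
  B: 212 + 34.4 = 246.4 → 246
  → #D5F9F6
82% shade:
  R: 44 + 0.82×(0−44) = 44 − 36.08 = 7.92 → 8
  G: 226 + 0.82×(0−226) = 226 − 185.32 = 40.68 → 41
  B: 212 − 173.84 = 38.16 → 38
  → #082926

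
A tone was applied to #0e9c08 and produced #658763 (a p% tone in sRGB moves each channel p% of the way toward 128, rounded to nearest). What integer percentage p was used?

#0e9c08 is rgb(14, 156, 8); #658763 is rgb(101, 135, 99).
On the B channel (widest range): 99 ≈ 8 + (p/100)(128 − 8), so p ≈ 100×(99 − 8)/(128 − 8) = 9100/120 = 75.83.
p = 76 reproduces all three channels after rounding.

76%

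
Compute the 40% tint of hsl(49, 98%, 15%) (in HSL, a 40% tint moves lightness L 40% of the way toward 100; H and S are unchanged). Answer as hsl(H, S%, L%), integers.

hsl(49, 98%, 49%)

L moves 40% from 15 toward 100: 15 + 34 = 49 → 49.
H and S are unchanged.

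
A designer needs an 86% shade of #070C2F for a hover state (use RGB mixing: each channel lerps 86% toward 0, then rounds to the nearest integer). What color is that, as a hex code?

#070C2F is rgb(7, 12, 47).
An 86% shade moves each channel 86% toward 0:
  R: 7 − 6.02 = 0.98 → 1
  G: 12 + 0.86×(0−12) = 12 − 10.32 = 1.68 → 2
  B: 47 + 0.86×(0−47) = 47 − 40.42 = 6.58 → 7
rgb(1, 2, 7) = #010207.

#010207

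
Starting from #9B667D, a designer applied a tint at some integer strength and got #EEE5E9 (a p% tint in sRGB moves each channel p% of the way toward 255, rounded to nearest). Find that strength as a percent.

83%

#9B667D is rgb(155, 102, 125); #EEE5E9 is rgb(238, 229, 233).
On the G channel (widest range): 229 ≈ 102 + (p/100)(255 − 102), so p ≈ 100×(229 − 102)/(255 − 102) = 12700/153 = 83.01.
p = 83 reproduces all three channels after rounding.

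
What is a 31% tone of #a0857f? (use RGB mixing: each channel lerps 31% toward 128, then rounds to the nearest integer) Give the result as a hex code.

#a0857f is rgb(160, 133, 127).
Lerp each channel 31% toward 128:
  R: 160 + 0.31×(128−160) = 160 − 9.92 = 150.08 → 150
  G: 133 + 0.31×(128−133) = 133 − 1.55 = 131.45 → 131
  B: 127 + 0.31×(128−127) = 127 + 0.31 = 127.31 → 127
rgb(150, 131, 127) = #96837f.

#96837f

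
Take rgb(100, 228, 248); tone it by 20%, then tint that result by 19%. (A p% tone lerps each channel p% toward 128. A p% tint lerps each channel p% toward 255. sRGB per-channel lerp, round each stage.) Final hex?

Per channel, c → c + 0.2(128 − c):
  R: 100 + 5.6 = 105.6 → 106
  G: 228 + 0.2×(128−228) = 228 − 20 = 208 → 208
  B: 248 + 0.2×(128−248) = 248 − 24 = 224 → 224
After the tone: rgb(106, 208, 224) = #6ad0e0.
Lerp each channel 19% toward 255:
  R: 106 + 28.31 = 134.31 → 134
  G: 208 + 0.19×(255−208) = 208 + 8.93 = 216.93 → 217
  B: 224 + 0.19×(255−224) = 224 + 5.89 = 229.89 → 230
rgb(134, 217, 230) = #86d9e6.

#86d9e6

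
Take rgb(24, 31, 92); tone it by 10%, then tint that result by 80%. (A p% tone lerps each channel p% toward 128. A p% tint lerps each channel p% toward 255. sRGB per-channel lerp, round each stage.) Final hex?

#D3D4DF

A 10% tone moves each channel 10% toward 128:
  R: 24 + 10.4 = 34.4 → 34
  G: 31 + 0.1×(128−31) = 31 + 9.7 = 40.7 → 41
  B: 92 + 3.6 = 95.6 → 96
After the tone: rgb(34, 41, 96) = #222960.
An 80% tint moves each channel 80% toward 255:
  R: 34 + 0.8×(255−34) = 34 + 176.8 = 210.8 → 211
  G: 41 + 0.8×(255−41) = 41 + 171.2 = 212.2 → 212
  B: 96 + 0.8×(255−96) = 96 + 127.2 = 223.2 → 223
rgb(211, 212, 223) = #D3D4DF.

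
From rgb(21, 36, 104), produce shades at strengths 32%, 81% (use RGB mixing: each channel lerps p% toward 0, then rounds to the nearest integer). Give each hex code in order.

#0e1847, #040714

32%: (21 − 6.72 = 14.28→14, 36 − 11.52 = 24.48→24, 104 − 33.28 = 70.72→71) → #0e1847
81%: (21 − 17.01 = 3.99→4, 36 − 29.16 = 6.84→7, 104 − 84.24 = 19.76→20) → #040714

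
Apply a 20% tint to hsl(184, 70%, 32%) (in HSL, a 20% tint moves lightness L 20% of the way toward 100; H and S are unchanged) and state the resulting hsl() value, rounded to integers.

hsl(184, 70%, 46%)

L moves 20% from 32 toward 100: 32 + 13.6 = 45.6 → 46.
H and S are unchanged.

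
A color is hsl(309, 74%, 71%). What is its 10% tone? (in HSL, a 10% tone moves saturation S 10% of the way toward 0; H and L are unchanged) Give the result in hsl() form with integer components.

hsl(309, 67%, 71%)

S moves 10% from 74 toward 0: 74 − 7.4 = 66.6 → 67.
H and L are unchanged.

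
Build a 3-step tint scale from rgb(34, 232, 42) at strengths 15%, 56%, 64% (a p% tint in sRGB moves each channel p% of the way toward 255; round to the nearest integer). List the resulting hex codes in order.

15%: (34 + 33.15 = 67.15→67, 232 + 3.45 = 235.45→235, 42 + 31.95 = 73.95→74) → #43EB4A
56%: (34 + 123.76 = 157.76→158, 232 + 12.88 = 244.88→245, 42 + 119.28 = 161.28→161) → #9EF5A1
64%: (34 + 141.44 = 175.44→175, 232 + 14.72 = 246.72→247, 42 + 136.32 = 178.32→178) → #AFF7B2

#43EB4A, #9EF5A1, #AFF7B2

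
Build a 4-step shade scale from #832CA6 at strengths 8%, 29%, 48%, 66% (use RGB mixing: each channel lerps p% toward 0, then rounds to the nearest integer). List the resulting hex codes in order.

#832CA6 is rgb(131, 44, 166).
8%: (131 − 10.48 = 120.52→121, 44 − 3.52 = 40.48→40, 166 − 13.28 = 152.72→153) → #792899
29%: (131 − 37.99 = 93.01→93, 44 − 12.76 = 31.24→31, 166 − 48.14 = 117.86→118) → #5D1F76
48%: (131 − 62.88 = 68.12→68, 44 − 21.12 = 22.88→23, 166 − 79.68 = 86.32→86) → #441756
66%: (131 − 86.46 = 44.54→45, 44 − 29.04 = 14.96→15, 166 − 109.56 = 56.44→56) → #2D0F38

#792899, #5D1F76, #441756, #2D0F38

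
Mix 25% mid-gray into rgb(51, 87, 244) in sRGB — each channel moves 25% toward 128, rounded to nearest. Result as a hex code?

#4661D7

Lerp each channel 25% toward 128:
  R: 51 + 19.25 = 70.25 → 70
  G: 87 + 0.25×(128−87) = 87 + 10.25 = 97.25 → 97
  B: 244 + 0.25×(128−244) = 244 − 29 = 215 → 215
rgb(70, 97, 215) = #4661D7.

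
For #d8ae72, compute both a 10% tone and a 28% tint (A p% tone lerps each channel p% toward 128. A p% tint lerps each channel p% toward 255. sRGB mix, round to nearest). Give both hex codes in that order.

#d8ae72 is rgb(216, 174, 114).
10% tone:
  R: 216 + 0.1×(128−216) = 216 − 8.8 = 207.2 → 207
  G: 174 + 0.1×(128−174) = 174 − 4.6 = 169.4 → 169
  B: 114 + 0.1×(128−114) = 114 + 1.4 = 115.4 → 115
  → #cfa973
28% tint:
  R: 216 + 10.92 = 226.92 → 227
  G: 174 + 22.68 = 196.68 → 197
  B: 114 + 0.28×(255−114) = 114 + 39.48 = 153.48 → 153
  → #e3c599

#cfa973, #e3c599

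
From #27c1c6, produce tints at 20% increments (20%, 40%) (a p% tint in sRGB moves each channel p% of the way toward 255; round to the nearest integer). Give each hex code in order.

#52cdd1, #7ddadd

#27c1c6 is rgb(39, 193, 198).
20%: (39 + 43.2 = 82.2→82, 193 + 12.4 = 205.4→205, 198 + 11.4 = 209.4→209) → #52cdd1
40%: (39 + 86.4 = 125.4→125, 193 + 24.8 = 217.8→218, 198 + 22.8 = 220.8→221) → #7ddadd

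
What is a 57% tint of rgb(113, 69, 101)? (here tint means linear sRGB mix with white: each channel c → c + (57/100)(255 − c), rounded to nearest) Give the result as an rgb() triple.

rgb(194, 175, 189)

A 57% tint moves each channel 57% toward 255:
  R: 113 + 0.57×(255−113) = 113 + 80.94 = 193.94 → 194
  G: 69 + 106.02 = 175.02 → 175
  B: 101 + 0.57×(255−101) = 101 + 87.78 = 188.78 → 189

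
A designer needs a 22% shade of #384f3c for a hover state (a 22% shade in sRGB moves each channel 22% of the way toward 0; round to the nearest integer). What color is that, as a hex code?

#2c3e2f

#384f3c is rgb(56, 79, 60).
A 22% shade moves each channel 22% toward 0:
  R: 56 − 12.32 = 43.68 → 44
  G: 79 + 0.22×(0−79) = 79 − 17.38 = 61.62 → 62
  B: 60 + 0.22×(0−60) = 60 − 13.2 = 46.8 → 47
rgb(44, 62, 47) = #2c3e2f.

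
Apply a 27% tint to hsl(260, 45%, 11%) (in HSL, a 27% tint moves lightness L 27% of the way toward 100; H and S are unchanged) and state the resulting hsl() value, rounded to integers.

hsl(260, 45%, 35%)

L moves 27% from 11 toward 100: 11 + 24.03 = 35.03 → 35.
H and S are unchanged.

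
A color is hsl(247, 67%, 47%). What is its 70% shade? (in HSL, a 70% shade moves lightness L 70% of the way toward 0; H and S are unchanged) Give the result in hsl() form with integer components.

L moves 70% from 47 toward 0: 47 − 32.9 = 14.1 → 14.
H and S are unchanged.

hsl(247, 67%, 14%)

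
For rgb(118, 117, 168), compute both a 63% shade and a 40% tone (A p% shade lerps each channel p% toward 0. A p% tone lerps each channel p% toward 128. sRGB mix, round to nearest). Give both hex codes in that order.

#2c2b3e, #7a7998

63% shade:
  R: 118 − 74.34 = 43.66 → 44
  G: 117 − 73.71 = 43.29 → 43
  B: 168 + 0.63×(0−168) = 168 − 105.84 = 62.16 → 62
  → #2c2b3e
40% tone:
  R: 118 + 0.4×(128−118) = 118 + 4 = 122 → 122
  G: 117 + 0.4×(128−117) = 117 + 4.4 = 121.4 → 121
  B: 168 + 0.4×(128−168) = 168 − 16 = 152 → 152
  → #7a7998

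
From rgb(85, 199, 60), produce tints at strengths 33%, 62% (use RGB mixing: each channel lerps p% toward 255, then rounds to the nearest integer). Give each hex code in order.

#8dd97c, #beeab5

33%: (85 + 56.1 = 141.1→141, 199 + 18.48 = 217.48→217, 60 + 64.35 = 124.35→124) → #8dd97c
62%: (85 + 105.4 = 190.4→190, 199 + 34.72 = 233.72→234, 60 + 120.9 = 180.9→181) → #beeab5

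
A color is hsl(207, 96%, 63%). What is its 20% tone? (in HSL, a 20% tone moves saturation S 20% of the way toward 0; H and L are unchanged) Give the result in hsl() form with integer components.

hsl(207, 77%, 63%)

S moves 20% from 96 toward 0: 96 − 19.2 = 76.8 → 77.
H and L are unchanged.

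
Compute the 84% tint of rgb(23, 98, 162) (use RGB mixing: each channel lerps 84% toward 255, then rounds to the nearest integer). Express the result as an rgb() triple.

rgb(218, 230, 240)

Lerp each channel 84% toward 255:
  R: 23 + 0.84×(255−23) = 23 + 194.88 = 217.88 → 218
  G: 98 + 0.84×(255−98) = 98 + 131.88 = 229.88 → 230
  B: 162 + 0.84×(255−162) = 162 + 78.12 = 240.12 → 240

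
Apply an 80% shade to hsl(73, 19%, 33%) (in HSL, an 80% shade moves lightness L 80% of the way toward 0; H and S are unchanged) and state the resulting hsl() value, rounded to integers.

hsl(73, 19%, 7%)

L moves 80% from 33 toward 0: 33 − 26.4 = 6.6 → 7.
H and S are unchanged.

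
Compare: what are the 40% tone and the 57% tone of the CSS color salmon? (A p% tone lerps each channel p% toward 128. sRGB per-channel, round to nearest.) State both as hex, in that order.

#C98078, #B4807A

CSS salmon is rgb(250, 128, 114).
40% tone:
  R: 250 + 0.4×(128−250) = 250 − 48.8 = 201.2 → 201
  G: 128 + 0 = 128 → 128
  B: 114 + 5.6 = 119.6 → 120
  → #C98078
57% tone:
  R: 250 + 0.57×(128−250) = 250 − 69.54 = 180.46 → 180
  G: 128 + 0.57×(128−128) = 128 + 0 = 128 → 128
  B: 114 + 7.98 = 121.98 → 122
  → #B4807A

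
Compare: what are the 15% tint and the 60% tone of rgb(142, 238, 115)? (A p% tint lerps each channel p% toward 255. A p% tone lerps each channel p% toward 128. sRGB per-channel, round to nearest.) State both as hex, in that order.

#9FF188, #86AC7B

15% tint:
  R: 142 + 0.15×(255−142) = 142 + 16.95 = 158.95 → 159
  G: 238 + 0.15×(255−238) = 238 + 2.55 = 240.55 → 241
  B: 115 + 0.15×(255−115) = 115 + 21 = 136 → 136
  → #9FF188
60% tone:
  R: 142 + 0.6×(128−142) = 142 − 8.4 = 133.6 → 134
  G: 238 + 0.6×(128−238) = 238 − 66 = 172 → 172
  B: 115 + 7.8 = 122.8 → 123
  → #86AC7B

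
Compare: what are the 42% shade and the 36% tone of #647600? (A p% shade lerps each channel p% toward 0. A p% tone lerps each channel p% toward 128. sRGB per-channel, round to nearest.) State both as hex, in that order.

#3A4400, #6E7A2E

#647600 is rgb(100, 118, 0).
42% shade:
  R: 100 + 0.42×(0−100) = 100 − 42 = 58 → 58
  G: 118 + 0.42×(0−118) = 118 − 49.56 = 68.44 → 68
  B: 0 + 0 = 0 → 0
  → #3A4400
36% tone:
  R: 100 + 0.36×(128−100) = 100 + 10.08 = 110.08 → 110
  G: 118 + 3.6 = 121.6 → 122
  B: 0 + 0.36×(128−0) = 0 + 46.08 = 46.08 → 46
  → #6E7A2E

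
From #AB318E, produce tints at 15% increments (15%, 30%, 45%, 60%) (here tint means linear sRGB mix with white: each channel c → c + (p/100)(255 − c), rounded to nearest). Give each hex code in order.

#AB318E is rgb(171, 49, 142).
15%: (171 + 12.6 = 183.6→184, 49 + 30.9 = 79.9→80, 142 + 16.95 = 158.95→159) → #B8509F
30%: (171 + 25.2 = 196.2→196, 49 + 61.8 = 110.8→111, 142 + 33.9 = 175.9→176) → #C46FB0
45%: (171 + 37.8 = 208.8→209, 49 + 92.7 = 141.7→142, 142 + 50.85 = 192.85→193) → #D18EC1
60%: (171 + 50.4 = 221.4→221, 49 + 123.6 = 172.6→173, 142 + 67.8 = 209.8→210) → #DDADD2

#B8509F, #C46FB0, #D18EC1, #DDADD2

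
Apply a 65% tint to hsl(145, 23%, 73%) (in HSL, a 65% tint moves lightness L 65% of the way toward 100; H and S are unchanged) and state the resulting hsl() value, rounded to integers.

hsl(145, 23%, 91%)

L moves 65% from 73 toward 100: 73 + 17.55 = 90.55 → 91.
H and S are unchanged.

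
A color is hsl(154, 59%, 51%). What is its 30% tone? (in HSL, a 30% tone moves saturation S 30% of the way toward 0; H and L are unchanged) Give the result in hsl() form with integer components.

S moves 30% from 59 toward 0: 59 − 17.7 = 41.3 → 41.
H and L are unchanged.

hsl(154, 41%, 51%)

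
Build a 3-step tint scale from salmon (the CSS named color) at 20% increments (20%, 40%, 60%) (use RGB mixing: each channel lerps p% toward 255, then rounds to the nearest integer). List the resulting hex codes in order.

#fb998e, #fcb3aa, #fdccc7

CSS salmon is rgb(250, 128, 114).
20%: (250 + 1 = 251→251, 128 + 25.4 = 153.4→153, 114 + 28.2 = 142.2→142) → #fb998e
40%: (250 + 2 = 252→252, 128 + 50.8 = 178.8→179, 114 + 56.4 = 170.4→170) → #fcb3aa
60%: (250 + 3 = 253→253, 128 + 76.2 = 204.2→204, 114 + 84.6 = 198.6→199) → #fdccc7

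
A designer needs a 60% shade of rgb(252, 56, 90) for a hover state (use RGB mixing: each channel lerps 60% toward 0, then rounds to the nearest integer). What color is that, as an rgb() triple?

rgb(101, 22, 36)

Lerp each channel 60% toward 0:
  R: 252 + 0.6×(0−252) = 252 − 151.2 = 100.8 → 101
  G: 56 + 0.6×(0−56) = 56 − 33.6 = 22.4 → 22
  B: 90 − 54 = 36 → 36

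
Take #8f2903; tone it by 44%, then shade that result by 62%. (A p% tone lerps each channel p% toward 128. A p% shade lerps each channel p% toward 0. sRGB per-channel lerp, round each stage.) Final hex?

#8f2903 is rgb(143, 41, 3).
Per channel, c → c + 0.44(128 − c):
  R: 143 + 0.44×(128−143) = 143 − 6.6 = 136.4 → 136
  G: 41 + 0.44×(128−41) = 41 + 38.28 = 79.28 → 79
  B: 3 + 0.44×(128−3) = 3 + 55 = 58 → 58
After the tone: rgb(136, 79, 58) = #884f3a.
Per channel, c → c + 0.62(0 − c):
  R: 136 + 0.62×(0−136) = 136 − 84.32 = 51.68 → 52
  G: 79 − 48.98 = 30.02 → 30
  B: 58 + 0.62×(0−58) = 58 − 35.96 = 22.04 → 22
rgb(52, 30, 22) = #341e16.

#341e16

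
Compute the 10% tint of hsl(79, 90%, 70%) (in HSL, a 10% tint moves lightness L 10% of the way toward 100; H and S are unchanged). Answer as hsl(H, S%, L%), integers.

L moves 10% from 70 toward 100: 70 + 3 = 73 → 73.
H and S are unchanged.

hsl(79, 90%, 73%)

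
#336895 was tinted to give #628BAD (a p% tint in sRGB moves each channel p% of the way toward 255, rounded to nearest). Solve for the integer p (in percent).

23%

#336895 is rgb(51, 104, 149); #628BAD is rgb(98, 139, 173).
On the R channel (widest range): 98 ≈ 51 + (p/100)(255 − 51), so p ≈ 100×(98 − 51)/(255 − 51) = 4700/204 = 23.04.
p = 23 reproduces all three channels after rounding.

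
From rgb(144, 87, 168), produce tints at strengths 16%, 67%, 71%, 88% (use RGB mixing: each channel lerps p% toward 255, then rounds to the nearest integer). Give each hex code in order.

#a272b6, #dac8e2, #dfcee6, #f2ebf5

16%: (144 + 17.76 = 161.76→162, 87 + 26.88 = 113.88→114, 168 + 13.92 = 181.92→182) → #a272b6
67%: (144 + 74.37 = 218.37→218, 87 + 112.56 = 199.56→200, 168 + 58.29 = 226.29→226) → #dac8e2
71%: (144 + 78.81 = 222.81→223, 87 + 119.28 = 206.28→206, 168 + 61.77 = 229.77→230) → #dfcee6
88%: (144 + 97.68 = 241.68→242, 87 + 147.84 = 234.84→235, 168 + 76.56 = 244.56→245) → #f2ebf5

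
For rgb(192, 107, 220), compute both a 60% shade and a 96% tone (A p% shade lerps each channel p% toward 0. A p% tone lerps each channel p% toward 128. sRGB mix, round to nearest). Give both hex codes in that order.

#4D2B58, #837F84

60% shade:
  R: 192 + 0.6×(0−192) = 192 − 115.2 = 76.8 → 77
  G: 107 + 0.6×(0−107) = 107 − 64.2 = 42.8 → 43
  B: 220 + 0.6×(0−220) = 220 − 132 = 88 → 88
  → #4D2B58
96% tone:
  R: 192 + 0.96×(128−192) = 192 − 61.44 = 130.56 → 131
  G: 107 + 0.96×(128−107) = 107 + 20.16 = 127.16 → 127
  B: 220 − 88.32 = 131.68 → 132
  → #837F84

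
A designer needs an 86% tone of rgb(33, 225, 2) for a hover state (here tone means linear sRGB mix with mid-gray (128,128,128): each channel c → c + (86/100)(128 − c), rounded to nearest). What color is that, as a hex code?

Lerp each channel 86% toward 128:
  R: 33 + 81.7 = 114.7 → 115
  G: 225 + 0.86×(128−225) = 225 − 83.42 = 141.58 → 142
  B: 2 + 0.86×(128−2) = 2 + 108.36 = 110.36 → 110
rgb(115, 142, 110) = #738E6E.

#738E6E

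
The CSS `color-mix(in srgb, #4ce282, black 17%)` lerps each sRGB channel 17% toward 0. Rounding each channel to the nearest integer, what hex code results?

#3fbc6c

#4ce282 is rgb(76, 226, 130).
Lerp each channel 17% toward 0:
  R: 76 − 12.92 = 63.08 → 63
  G: 226 − 38.42 = 187.58 → 188
  B: 130 − 22.1 = 107.9 → 108
rgb(63, 188, 108) = #3fbc6c.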